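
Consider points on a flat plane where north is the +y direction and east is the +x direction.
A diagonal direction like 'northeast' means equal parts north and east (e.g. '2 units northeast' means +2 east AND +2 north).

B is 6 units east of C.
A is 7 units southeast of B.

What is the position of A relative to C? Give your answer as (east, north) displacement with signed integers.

Answer: A is at (east=13, north=-7) relative to C.

Derivation:
Place C at the origin (east=0, north=0).
  B is 6 units east of C: delta (east=+6, north=+0); B at (east=6, north=0).
  A is 7 units southeast of B: delta (east=+7, north=-7); A at (east=13, north=-7).
Therefore A relative to C: (east=13, north=-7).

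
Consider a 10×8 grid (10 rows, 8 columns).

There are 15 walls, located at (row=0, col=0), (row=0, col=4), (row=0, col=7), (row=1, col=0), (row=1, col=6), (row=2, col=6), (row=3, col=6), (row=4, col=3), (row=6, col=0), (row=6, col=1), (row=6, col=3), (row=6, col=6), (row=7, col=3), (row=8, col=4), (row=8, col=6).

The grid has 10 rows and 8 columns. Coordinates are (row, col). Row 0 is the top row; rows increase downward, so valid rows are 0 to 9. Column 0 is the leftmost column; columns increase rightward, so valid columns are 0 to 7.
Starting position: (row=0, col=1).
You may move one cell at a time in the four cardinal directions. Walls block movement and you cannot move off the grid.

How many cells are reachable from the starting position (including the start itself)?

Answer: Reachable cells: 65

Derivation:
BFS flood-fill from (row=0, col=1):
  Distance 0: (row=0, col=1)
  Distance 1: (row=0, col=2), (row=1, col=1)
  Distance 2: (row=0, col=3), (row=1, col=2), (row=2, col=1)
  Distance 3: (row=1, col=3), (row=2, col=0), (row=2, col=2), (row=3, col=1)
  Distance 4: (row=1, col=4), (row=2, col=3), (row=3, col=0), (row=3, col=2), (row=4, col=1)
  Distance 5: (row=1, col=5), (row=2, col=4), (row=3, col=3), (row=4, col=0), (row=4, col=2), (row=5, col=1)
  Distance 6: (row=0, col=5), (row=2, col=5), (row=3, col=4), (row=5, col=0), (row=5, col=2)
  Distance 7: (row=0, col=6), (row=3, col=5), (row=4, col=4), (row=5, col=3), (row=6, col=2)
  Distance 8: (row=4, col=5), (row=5, col=4), (row=7, col=2)
  Distance 9: (row=4, col=6), (row=5, col=5), (row=6, col=4), (row=7, col=1), (row=8, col=2)
  Distance 10: (row=4, col=7), (row=5, col=6), (row=6, col=5), (row=7, col=0), (row=7, col=4), (row=8, col=1), (row=8, col=3), (row=9, col=2)
  Distance 11: (row=3, col=7), (row=5, col=7), (row=7, col=5), (row=8, col=0), (row=9, col=1), (row=9, col=3)
  Distance 12: (row=2, col=7), (row=6, col=7), (row=7, col=6), (row=8, col=5), (row=9, col=0), (row=9, col=4)
  Distance 13: (row=1, col=7), (row=7, col=7), (row=9, col=5)
  Distance 14: (row=8, col=7), (row=9, col=6)
  Distance 15: (row=9, col=7)
Total reachable: 65 (grid has 65 open cells total)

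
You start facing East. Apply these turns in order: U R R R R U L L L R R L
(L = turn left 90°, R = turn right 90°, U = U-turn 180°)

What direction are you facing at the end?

Answer: Final heading: West

Derivation:
Start: East
  U (U-turn (180°)) -> West
  R (right (90° clockwise)) -> North
  R (right (90° clockwise)) -> East
  R (right (90° clockwise)) -> South
  R (right (90° clockwise)) -> West
  U (U-turn (180°)) -> East
  L (left (90° counter-clockwise)) -> North
  L (left (90° counter-clockwise)) -> West
  L (left (90° counter-clockwise)) -> South
  R (right (90° clockwise)) -> West
  R (right (90° clockwise)) -> North
  L (left (90° counter-clockwise)) -> West
Final: West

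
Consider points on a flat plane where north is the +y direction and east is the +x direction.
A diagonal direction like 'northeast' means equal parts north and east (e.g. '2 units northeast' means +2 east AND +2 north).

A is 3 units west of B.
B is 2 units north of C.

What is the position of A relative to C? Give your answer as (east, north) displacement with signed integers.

Answer: A is at (east=-3, north=2) relative to C.

Derivation:
Place C at the origin (east=0, north=0).
  B is 2 units north of C: delta (east=+0, north=+2); B at (east=0, north=2).
  A is 3 units west of B: delta (east=-3, north=+0); A at (east=-3, north=2).
Therefore A relative to C: (east=-3, north=2).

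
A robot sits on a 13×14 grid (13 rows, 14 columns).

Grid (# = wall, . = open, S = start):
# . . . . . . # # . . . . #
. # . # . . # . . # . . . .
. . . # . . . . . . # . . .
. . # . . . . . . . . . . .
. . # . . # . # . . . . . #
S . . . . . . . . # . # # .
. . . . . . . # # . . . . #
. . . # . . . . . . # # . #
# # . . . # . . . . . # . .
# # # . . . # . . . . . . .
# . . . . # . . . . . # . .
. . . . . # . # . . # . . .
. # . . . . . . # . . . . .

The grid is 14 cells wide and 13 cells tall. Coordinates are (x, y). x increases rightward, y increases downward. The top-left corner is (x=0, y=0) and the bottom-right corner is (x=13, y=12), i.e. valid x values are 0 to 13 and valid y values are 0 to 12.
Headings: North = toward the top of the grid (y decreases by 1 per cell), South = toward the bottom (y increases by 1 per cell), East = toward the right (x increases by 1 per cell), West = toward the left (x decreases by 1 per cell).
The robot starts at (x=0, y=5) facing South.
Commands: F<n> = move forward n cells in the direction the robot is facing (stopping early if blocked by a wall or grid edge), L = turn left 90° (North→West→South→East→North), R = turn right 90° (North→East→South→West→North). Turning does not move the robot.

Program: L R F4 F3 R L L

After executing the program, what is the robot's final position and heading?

Answer: Final position: (x=0, y=7), facing East

Derivation:
Start: (x=0, y=5), facing South
  L: turn left, now facing East
  R: turn right, now facing South
  F4: move forward 2/4 (blocked), now at (x=0, y=7)
  F3: move forward 0/3 (blocked), now at (x=0, y=7)
  R: turn right, now facing West
  L: turn left, now facing South
  L: turn left, now facing East
Final: (x=0, y=7), facing East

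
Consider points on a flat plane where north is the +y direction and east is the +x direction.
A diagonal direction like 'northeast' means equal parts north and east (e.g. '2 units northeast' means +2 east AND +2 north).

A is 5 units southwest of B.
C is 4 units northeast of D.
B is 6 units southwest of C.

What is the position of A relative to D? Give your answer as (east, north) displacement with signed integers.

Place D at the origin (east=0, north=0).
  C is 4 units northeast of D: delta (east=+4, north=+4); C at (east=4, north=4).
  B is 6 units southwest of C: delta (east=-6, north=-6); B at (east=-2, north=-2).
  A is 5 units southwest of B: delta (east=-5, north=-5); A at (east=-7, north=-7).
Therefore A relative to D: (east=-7, north=-7).

Answer: A is at (east=-7, north=-7) relative to D.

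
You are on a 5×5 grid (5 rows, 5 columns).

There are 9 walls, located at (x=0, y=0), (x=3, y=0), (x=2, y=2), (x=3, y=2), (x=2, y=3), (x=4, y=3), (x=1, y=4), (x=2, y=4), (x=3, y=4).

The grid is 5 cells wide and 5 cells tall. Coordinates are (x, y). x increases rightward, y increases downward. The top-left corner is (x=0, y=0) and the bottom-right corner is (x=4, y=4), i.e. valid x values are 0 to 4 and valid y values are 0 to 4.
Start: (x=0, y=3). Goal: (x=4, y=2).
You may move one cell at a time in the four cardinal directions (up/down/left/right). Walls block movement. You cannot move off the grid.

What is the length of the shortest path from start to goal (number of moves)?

BFS from (x=0, y=3) until reaching (x=4, y=2):
  Distance 0: (x=0, y=3)
  Distance 1: (x=0, y=2), (x=1, y=3), (x=0, y=4)
  Distance 2: (x=0, y=1), (x=1, y=2)
  Distance 3: (x=1, y=1)
  Distance 4: (x=1, y=0), (x=2, y=1)
  Distance 5: (x=2, y=0), (x=3, y=1)
  Distance 6: (x=4, y=1)
  Distance 7: (x=4, y=0), (x=4, y=2)  <- goal reached here
One shortest path (7 moves): (x=0, y=3) -> (x=1, y=3) -> (x=1, y=2) -> (x=1, y=1) -> (x=2, y=1) -> (x=3, y=1) -> (x=4, y=1) -> (x=4, y=2)

Answer: Shortest path length: 7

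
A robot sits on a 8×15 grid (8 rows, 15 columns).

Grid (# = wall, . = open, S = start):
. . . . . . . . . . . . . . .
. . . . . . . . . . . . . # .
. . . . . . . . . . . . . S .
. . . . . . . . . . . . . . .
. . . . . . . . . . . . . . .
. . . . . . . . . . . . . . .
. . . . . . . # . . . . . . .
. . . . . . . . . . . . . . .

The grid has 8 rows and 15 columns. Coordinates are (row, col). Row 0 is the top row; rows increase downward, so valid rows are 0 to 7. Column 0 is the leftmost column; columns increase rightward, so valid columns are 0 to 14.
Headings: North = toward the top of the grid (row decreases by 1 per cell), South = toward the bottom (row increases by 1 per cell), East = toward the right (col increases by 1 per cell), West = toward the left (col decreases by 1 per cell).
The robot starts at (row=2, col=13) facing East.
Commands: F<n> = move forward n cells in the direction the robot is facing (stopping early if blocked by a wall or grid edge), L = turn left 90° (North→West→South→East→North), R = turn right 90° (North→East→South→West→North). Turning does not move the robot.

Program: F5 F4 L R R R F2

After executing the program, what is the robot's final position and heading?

Start: (row=2, col=13), facing East
  F5: move forward 1/5 (blocked), now at (row=2, col=14)
  F4: move forward 0/4 (blocked), now at (row=2, col=14)
  L: turn left, now facing North
  R: turn right, now facing East
  R: turn right, now facing South
  R: turn right, now facing West
  F2: move forward 2, now at (row=2, col=12)
Final: (row=2, col=12), facing West

Answer: Final position: (row=2, col=12), facing West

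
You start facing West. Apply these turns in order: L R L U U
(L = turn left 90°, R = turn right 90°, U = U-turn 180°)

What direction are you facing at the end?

Answer: Final heading: South

Derivation:
Start: West
  L (left (90° counter-clockwise)) -> South
  R (right (90° clockwise)) -> West
  L (left (90° counter-clockwise)) -> South
  U (U-turn (180°)) -> North
  U (U-turn (180°)) -> South
Final: South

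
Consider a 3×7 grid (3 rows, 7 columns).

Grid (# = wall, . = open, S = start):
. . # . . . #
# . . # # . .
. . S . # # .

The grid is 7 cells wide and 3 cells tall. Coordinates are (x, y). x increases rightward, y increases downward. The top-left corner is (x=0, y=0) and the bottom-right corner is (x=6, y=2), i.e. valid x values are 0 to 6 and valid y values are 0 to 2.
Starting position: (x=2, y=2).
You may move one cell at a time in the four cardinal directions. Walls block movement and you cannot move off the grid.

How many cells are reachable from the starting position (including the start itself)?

Answer: Reachable cells: 8

Derivation:
BFS flood-fill from (x=2, y=2):
  Distance 0: (x=2, y=2)
  Distance 1: (x=2, y=1), (x=1, y=2), (x=3, y=2)
  Distance 2: (x=1, y=1), (x=0, y=2)
  Distance 3: (x=1, y=0)
  Distance 4: (x=0, y=0)
Total reachable: 8 (grid has 14 open cells total)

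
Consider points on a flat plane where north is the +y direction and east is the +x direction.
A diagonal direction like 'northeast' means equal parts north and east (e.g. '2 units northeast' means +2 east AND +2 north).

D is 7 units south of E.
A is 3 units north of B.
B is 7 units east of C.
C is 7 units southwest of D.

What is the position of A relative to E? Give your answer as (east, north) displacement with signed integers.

Place E at the origin (east=0, north=0).
  D is 7 units south of E: delta (east=+0, north=-7); D at (east=0, north=-7).
  C is 7 units southwest of D: delta (east=-7, north=-7); C at (east=-7, north=-14).
  B is 7 units east of C: delta (east=+7, north=+0); B at (east=0, north=-14).
  A is 3 units north of B: delta (east=+0, north=+3); A at (east=0, north=-11).
Therefore A relative to E: (east=0, north=-11).

Answer: A is at (east=0, north=-11) relative to E.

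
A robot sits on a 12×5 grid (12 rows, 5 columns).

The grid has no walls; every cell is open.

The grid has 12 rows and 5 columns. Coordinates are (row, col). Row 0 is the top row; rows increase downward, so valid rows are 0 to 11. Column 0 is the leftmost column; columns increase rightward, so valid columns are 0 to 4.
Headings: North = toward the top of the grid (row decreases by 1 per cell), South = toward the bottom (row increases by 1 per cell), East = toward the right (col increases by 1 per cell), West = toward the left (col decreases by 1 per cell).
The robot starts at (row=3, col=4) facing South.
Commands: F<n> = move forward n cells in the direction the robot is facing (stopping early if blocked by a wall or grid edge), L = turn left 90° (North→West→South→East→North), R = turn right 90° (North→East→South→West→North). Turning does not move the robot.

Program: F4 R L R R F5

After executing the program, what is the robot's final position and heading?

Start: (row=3, col=4), facing South
  F4: move forward 4, now at (row=7, col=4)
  R: turn right, now facing West
  L: turn left, now facing South
  R: turn right, now facing West
  R: turn right, now facing North
  F5: move forward 5, now at (row=2, col=4)
Final: (row=2, col=4), facing North

Answer: Final position: (row=2, col=4), facing North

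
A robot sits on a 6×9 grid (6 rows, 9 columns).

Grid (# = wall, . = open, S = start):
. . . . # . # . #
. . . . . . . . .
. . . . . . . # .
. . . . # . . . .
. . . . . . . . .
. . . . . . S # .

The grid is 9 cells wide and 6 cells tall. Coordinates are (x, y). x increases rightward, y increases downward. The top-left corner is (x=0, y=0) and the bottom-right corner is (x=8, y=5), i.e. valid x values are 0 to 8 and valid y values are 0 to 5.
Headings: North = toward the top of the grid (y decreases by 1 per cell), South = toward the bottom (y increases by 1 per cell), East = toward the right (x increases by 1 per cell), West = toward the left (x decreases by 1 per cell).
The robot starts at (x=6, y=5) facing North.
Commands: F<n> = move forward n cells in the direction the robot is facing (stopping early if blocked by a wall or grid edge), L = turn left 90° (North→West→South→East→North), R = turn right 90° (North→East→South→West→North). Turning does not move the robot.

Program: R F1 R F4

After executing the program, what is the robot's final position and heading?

Start: (x=6, y=5), facing North
  R: turn right, now facing East
  F1: move forward 0/1 (blocked), now at (x=6, y=5)
  R: turn right, now facing South
  F4: move forward 0/4 (blocked), now at (x=6, y=5)
Final: (x=6, y=5), facing South

Answer: Final position: (x=6, y=5), facing South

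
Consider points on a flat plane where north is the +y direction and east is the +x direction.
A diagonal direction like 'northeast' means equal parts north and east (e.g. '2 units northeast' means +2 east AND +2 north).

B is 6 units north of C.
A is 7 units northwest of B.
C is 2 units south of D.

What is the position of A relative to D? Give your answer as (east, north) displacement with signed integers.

Answer: A is at (east=-7, north=11) relative to D.

Derivation:
Place D at the origin (east=0, north=0).
  C is 2 units south of D: delta (east=+0, north=-2); C at (east=0, north=-2).
  B is 6 units north of C: delta (east=+0, north=+6); B at (east=0, north=4).
  A is 7 units northwest of B: delta (east=-7, north=+7); A at (east=-7, north=11).
Therefore A relative to D: (east=-7, north=11).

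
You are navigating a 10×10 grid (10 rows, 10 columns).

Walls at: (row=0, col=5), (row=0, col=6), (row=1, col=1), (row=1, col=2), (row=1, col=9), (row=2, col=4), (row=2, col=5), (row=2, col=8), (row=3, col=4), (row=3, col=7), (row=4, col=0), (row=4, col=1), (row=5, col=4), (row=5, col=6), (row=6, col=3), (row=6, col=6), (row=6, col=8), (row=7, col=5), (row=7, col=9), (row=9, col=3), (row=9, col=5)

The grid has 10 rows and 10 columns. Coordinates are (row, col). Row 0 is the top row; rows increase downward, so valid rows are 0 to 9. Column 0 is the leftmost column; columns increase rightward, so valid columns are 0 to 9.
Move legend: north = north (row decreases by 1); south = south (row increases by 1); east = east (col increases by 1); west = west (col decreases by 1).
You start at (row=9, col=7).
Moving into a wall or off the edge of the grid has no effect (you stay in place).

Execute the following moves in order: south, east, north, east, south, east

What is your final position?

Start: (row=9, col=7)
  south (south): blocked, stay at (row=9, col=7)
  east (east): (row=9, col=7) -> (row=9, col=8)
  north (north): (row=9, col=8) -> (row=8, col=8)
  east (east): (row=8, col=8) -> (row=8, col=9)
  south (south): (row=8, col=9) -> (row=9, col=9)
  east (east): blocked, stay at (row=9, col=9)
Final: (row=9, col=9)

Answer: Final position: (row=9, col=9)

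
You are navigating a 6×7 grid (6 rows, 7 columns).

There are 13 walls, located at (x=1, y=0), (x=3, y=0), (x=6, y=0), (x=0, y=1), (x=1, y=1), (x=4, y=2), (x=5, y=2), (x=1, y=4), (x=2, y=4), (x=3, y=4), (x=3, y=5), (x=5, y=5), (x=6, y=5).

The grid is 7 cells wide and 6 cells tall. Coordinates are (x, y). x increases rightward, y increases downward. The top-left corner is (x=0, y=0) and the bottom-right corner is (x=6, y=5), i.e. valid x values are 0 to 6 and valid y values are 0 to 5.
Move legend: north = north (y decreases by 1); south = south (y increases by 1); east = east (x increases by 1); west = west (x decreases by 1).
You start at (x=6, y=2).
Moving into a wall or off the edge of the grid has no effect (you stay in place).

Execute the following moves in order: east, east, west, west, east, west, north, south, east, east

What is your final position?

Start: (x=6, y=2)
  east (east): blocked, stay at (x=6, y=2)
  east (east): blocked, stay at (x=6, y=2)
  west (west): blocked, stay at (x=6, y=2)
  west (west): blocked, stay at (x=6, y=2)
  east (east): blocked, stay at (x=6, y=2)
  west (west): blocked, stay at (x=6, y=2)
  north (north): (x=6, y=2) -> (x=6, y=1)
  south (south): (x=6, y=1) -> (x=6, y=2)
  east (east): blocked, stay at (x=6, y=2)
  east (east): blocked, stay at (x=6, y=2)
Final: (x=6, y=2)

Answer: Final position: (x=6, y=2)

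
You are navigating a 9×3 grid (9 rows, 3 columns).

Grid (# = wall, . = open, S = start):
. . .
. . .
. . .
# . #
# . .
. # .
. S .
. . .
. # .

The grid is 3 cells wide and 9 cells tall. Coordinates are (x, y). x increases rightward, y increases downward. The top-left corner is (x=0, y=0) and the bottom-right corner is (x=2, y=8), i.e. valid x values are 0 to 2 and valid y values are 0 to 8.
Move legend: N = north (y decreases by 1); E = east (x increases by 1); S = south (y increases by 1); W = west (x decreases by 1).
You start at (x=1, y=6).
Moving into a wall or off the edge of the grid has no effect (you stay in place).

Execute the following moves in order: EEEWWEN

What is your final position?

Answer: Final position: (x=1, y=6)

Derivation:
Start: (x=1, y=6)
  E (east): (x=1, y=6) -> (x=2, y=6)
  E (east): blocked, stay at (x=2, y=6)
  E (east): blocked, stay at (x=2, y=6)
  W (west): (x=2, y=6) -> (x=1, y=6)
  W (west): (x=1, y=6) -> (x=0, y=6)
  E (east): (x=0, y=6) -> (x=1, y=6)
  N (north): blocked, stay at (x=1, y=6)
Final: (x=1, y=6)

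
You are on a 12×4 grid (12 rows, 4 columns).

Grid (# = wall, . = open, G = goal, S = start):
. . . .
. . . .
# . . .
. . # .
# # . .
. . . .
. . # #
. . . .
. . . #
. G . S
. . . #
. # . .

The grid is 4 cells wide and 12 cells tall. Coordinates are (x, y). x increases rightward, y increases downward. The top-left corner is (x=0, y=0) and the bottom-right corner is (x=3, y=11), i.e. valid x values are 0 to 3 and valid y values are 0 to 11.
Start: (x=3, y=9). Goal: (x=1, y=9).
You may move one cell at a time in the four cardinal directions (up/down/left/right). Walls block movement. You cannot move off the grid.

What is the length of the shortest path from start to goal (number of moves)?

Answer: Shortest path length: 2

Derivation:
BFS from (x=3, y=9) until reaching (x=1, y=9):
  Distance 0: (x=3, y=9)
  Distance 1: (x=2, y=9)
  Distance 2: (x=2, y=8), (x=1, y=9), (x=2, y=10)  <- goal reached here
One shortest path (2 moves): (x=3, y=9) -> (x=2, y=9) -> (x=1, y=9)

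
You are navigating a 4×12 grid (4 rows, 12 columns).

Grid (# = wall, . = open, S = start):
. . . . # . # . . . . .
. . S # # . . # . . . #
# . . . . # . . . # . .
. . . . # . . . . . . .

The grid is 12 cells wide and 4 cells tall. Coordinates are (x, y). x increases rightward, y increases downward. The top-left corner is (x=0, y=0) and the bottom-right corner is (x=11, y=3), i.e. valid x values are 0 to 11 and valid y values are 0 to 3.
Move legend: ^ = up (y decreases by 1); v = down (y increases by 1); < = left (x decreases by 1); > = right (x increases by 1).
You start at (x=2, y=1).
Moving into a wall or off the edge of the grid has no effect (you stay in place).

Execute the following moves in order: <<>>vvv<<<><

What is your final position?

Start: (x=2, y=1)
  < (left): (x=2, y=1) -> (x=1, y=1)
  < (left): (x=1, y=1) -> (x=0, y=1)
  > (right): (x=0, y=1) -> (x=1, y=1)
  > (right): (x=1, y=1) -> (x=2, y=1)
  v (down): (x=2, y=1) -> (x=2, y=2)
  v (down): (x=2, y=2) -> (x=2, y=3)
  v (down): blocked, stay at (x=2, y=3)
  < (left): (x=2, y=3) -> (x=1, y=3)
  < (left): (x=1, y=3) -> (x=0, y=3)
  < (left): blocked, stay at (x=0, y=3)
  > (right): (x=0, y=3) -> (x=1, y=3)
  < (left): (x=1, y=3) -> (x=0, y=3)
Final: (x=0, y=3)

Answer: Final position: (x=0, y=3)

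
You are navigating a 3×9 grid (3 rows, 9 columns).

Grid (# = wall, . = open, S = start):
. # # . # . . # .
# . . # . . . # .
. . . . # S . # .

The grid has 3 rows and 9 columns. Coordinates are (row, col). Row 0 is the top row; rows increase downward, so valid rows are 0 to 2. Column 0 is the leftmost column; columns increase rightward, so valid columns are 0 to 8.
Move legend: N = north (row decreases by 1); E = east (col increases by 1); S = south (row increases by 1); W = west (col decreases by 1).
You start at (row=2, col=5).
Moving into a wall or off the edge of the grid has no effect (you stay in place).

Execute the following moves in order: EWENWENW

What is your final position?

Answer: Final position: (row=0, col=5)

Derivation:
Start: (row=2, col=5)
  E (east): (row=2, col=5) -> (row=2, col=6)
  W (west): (row=2, col=6) -> (row=2, col=5)
  E (east): (row=2, col=5) -> (row=2, col=6)
  N (north): (row=2, col=6) -> (row=1, col=6)
  W (west): (row=1, col=6) -> (row=1, col=5)
  E (east): (row=1, col=5) -> (row=1, col=6)
  N (north): (row=1, col=6) -> (row=0, col=6)
  W (west): (row=0, col=6) -> (row=0, col=5)
Final: (row=0, col=5)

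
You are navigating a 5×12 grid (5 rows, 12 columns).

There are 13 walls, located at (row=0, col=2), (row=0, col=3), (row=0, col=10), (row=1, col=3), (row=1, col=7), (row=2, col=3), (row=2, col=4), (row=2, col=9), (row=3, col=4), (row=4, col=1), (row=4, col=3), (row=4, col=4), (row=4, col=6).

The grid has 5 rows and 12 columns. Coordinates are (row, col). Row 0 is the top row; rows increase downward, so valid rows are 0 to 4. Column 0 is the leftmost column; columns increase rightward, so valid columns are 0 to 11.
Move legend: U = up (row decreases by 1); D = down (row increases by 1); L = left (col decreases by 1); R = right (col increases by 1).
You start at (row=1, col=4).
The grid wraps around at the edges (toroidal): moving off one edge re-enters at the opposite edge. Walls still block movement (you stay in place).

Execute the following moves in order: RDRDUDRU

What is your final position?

Start: (row=1, col=4)
  R (right): (row=1, col=4) -> (row=1, col=5)
  D (down): (row=1, col=5) -> (row=2, col=5)
  R (right): (row=2, col=5) -> (row=2, col=6)
  D (down): (row=2, col=6) -> (row=3, col=6)
  U (up): (row=3, col=6) -> (row=2, col=6)
  D (down): (row=2, col=6) -> (row=3, col=6)
  R (right): (row=3, col=6) -> (row=3, col=7)
  U (up): (row=3, col=7) -> (row=2, col=7)
Final: (row=2, col=7)

Answer: Final position: (row=2, col=7)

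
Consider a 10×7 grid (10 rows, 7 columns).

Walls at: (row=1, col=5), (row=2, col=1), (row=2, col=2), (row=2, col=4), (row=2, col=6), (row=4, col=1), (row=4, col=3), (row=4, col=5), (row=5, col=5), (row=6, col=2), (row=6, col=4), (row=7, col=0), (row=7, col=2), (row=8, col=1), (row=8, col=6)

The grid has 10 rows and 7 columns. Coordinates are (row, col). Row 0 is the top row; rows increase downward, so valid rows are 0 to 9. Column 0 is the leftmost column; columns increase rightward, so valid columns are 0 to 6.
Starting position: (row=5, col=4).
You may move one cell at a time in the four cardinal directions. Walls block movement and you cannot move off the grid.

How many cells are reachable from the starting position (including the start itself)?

BFS flood-fill from (row=5, col=4):
  Distance 0: (row=5, col=4)
  Distance 1: (row=4, col=4), (row=5, col=3)
  Distance 2: (row=3, col=4), (row=5, col=2), (row=6, col=3)
  Distance 3: (row=3, col=3), (row=3, col=5), (row=4, col=2), (row=5, col=1), (row=7, col=3)
  Distance 4: (row=2, col=3), (row=2, col=5), (row=3, col=2), (row=3, col=6), (row=5, col=0), (row=6, col=1), (row=7, col=4), (row=8, col=3)
  Distance 5: (row=1, col=3), (row=3, col=1), (row=4, col=0), (row=4, col=6), (row=6, col=0), (row=7, col=1), (row=7, col=5), (row=8, col=2), (row=8, col=4), (row=9, col=3)
  Distance 6: (row=0, col=3), (row=1, col=2), (row=1, col=4), (row=3, col=0), (row=5, col=6), (row=6, col=5), (row=7, col=6), (row=8, col=5), (row=9, col=2), (row=9, col=4)
  Distance 7: (row=0, col=2), (row=0, col=4), (row=1, col=1), (row=2, col=0), (row=6, col=6), (row=9, col=1), (row=9, col=5)
  Distance 8: (row=0, col=1), (row=0, col=5), (row=1, col=0), (row=9, col=0), (row=9, col=6)
  Distance 9: (row=0, col=0), (row=0, col=6), (row=8, col=0)
  Distance 10: (row=1, col=6)
Total reachable: 55 (grid has 55 open cells total)

Answer: Reachable cells: 55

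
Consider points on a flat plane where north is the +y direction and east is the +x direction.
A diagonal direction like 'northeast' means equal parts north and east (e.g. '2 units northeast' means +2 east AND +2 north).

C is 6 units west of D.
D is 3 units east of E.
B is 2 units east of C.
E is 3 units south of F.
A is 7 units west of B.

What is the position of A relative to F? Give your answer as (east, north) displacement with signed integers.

Answer: A is at (east=-8, north=-3) relative to F.

Derivation:
Place F at the origin (east=0, north=0).
  E is 3 units south of F: delta (east=+0, north=-3); E at (east=0, north=-3).
  D is 3 units east of E: delta (east=+3, north=+0); D at (east=3, north=-3).
  C is 6 units west of D: delta (east=-6, north=+0); C at (east=-3, north=-3).
  B is 2 units east of C: delta (east=+2, north=+0); B at (east=-1, north=-3).
  A is 7 units west of B: delta (east=-7, north=+0); A at (east=-8, north=-3).
Therefore A relative to F: (east=-8, north=-3).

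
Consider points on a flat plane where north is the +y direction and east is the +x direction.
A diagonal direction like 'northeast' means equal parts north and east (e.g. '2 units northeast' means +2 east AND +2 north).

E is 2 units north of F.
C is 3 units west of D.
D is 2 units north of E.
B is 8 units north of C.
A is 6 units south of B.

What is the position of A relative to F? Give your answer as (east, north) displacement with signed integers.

Answer: A is at (east=-3, north=6) relative to F.

Derivation:
Place F at the origin (east=0, north=0).
  E is 2 units north of F: delta (east=+0, north=+2); E at (east=0, north=2).
  D is 2 units north of E: delta (east=+0, north=+2); D at (east=0, north=4).
  C is 3 units west of D: delta (east=-3, north=+0); C at (east=-3, north=4).
  B is 8 units north of C: delta (east=+0, north=+8); B at (east=-3, north=12).
  A is 6 units south of B: delta (east=+0, north=-6); A at (east=-3, north=6).
Therefore A relative to F: (east=-3, north=6).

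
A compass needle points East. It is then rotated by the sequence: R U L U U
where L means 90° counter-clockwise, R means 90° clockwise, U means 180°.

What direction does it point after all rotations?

Start: East
  R (right (90° clockwise)) -> South
  U (U-turn (180°)) -> North
  L (left (90° counter-clockwise)) -> West
  U (U-turn (180°)) -> East
  U (U-turn (180°)) -> West
Final: West

Answer: Final heading: West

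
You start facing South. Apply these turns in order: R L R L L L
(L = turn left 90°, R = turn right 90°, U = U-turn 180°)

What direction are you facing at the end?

Start: South
  R (right (90° clockwise)) -> West
  L (left (90° counter-clockwise)) -> South
  R (right (90° clockwise)) -> West
  L (left (90° counter-clockwise)) -> South
  L (left (90° counter-clockwise)) -> East
  L (left (90° counter-clockwise)) -> North
Final: North

Answer: Final heading: North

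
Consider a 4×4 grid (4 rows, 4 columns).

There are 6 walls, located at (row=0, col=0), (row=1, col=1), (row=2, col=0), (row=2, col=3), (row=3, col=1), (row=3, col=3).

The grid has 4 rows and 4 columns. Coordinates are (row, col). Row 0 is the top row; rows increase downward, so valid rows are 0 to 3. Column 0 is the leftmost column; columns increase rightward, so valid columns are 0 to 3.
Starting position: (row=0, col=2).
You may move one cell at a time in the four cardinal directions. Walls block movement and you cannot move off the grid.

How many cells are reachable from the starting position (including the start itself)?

BFS flood-fill from (row=0, col=2):
  Distance 0: (row=0, col=2)
  Distance 1: (row=0, col=1), (row=0, col=3), (row=1, col=2)
  Distance 2: (row=1, col=3), (row=2, col=2)
  Distance 3: (row=2, col=1), (row=3, col=2)
Total reachable: 8 (grid has 10 open cells total)

Answer: Reachable cells: 8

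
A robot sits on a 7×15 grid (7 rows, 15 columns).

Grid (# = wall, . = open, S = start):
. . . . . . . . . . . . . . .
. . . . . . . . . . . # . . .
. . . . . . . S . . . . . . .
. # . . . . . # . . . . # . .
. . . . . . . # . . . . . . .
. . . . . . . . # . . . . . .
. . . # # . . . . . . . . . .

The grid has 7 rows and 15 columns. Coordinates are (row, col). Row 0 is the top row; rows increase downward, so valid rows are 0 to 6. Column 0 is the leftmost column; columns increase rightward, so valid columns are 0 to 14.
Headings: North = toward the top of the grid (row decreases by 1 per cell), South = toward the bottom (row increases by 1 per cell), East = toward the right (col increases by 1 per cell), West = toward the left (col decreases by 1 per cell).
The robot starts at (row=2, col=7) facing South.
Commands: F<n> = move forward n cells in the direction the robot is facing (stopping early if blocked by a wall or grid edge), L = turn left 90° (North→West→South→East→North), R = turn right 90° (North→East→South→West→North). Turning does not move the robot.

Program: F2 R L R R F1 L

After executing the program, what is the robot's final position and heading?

Answer: Final position: (row=1, col=7), facing West

Derivation:
Start: (row=2, col=7), facing South
  F2: move forward 0/2 (blocked), now at (row=2, col=7)
  R: turn right, now facing West
  L: turn left, now facing South
  R: turn right, now facing West
  R: turn right, now facing North
  F1: move forward 1, now at (row=1, col=7)
  L: turn left, now facing West
Final: (row=1, col=7), facing West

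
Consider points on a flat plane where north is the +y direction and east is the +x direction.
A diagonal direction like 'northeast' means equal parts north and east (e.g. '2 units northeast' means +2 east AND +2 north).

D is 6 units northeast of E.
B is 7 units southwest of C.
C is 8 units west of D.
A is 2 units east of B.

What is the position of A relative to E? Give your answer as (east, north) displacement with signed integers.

Answer: A is at (east=-7, north=-1) relative to E.

Derivation:
Place E at the origin (east=0, north=0).
  D is 6 units northeast of E: delta (east=+6, north=+6); D at (east=6, north=6).
  C is 8 units west of D: delta (east=-8, north=+0); C at (east=-2, north=6).
  B is 7 units southwest of C: delta (east=-7, north=-7); B at (east=-9, north=-1).
  A is 2 units east of B: delta (east=+2, north=+0); A at (east=-7, north=-1).
Therefore A relative to E: (east=-7, north=-1).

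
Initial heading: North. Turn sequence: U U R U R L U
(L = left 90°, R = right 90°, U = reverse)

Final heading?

Answer: Final heading: East

Derivation:
Start: North
  U (U-turn (180°)) -> South
  U (U-turn (180°)) -> North
  R (right (90° clockwise)) -> East
  U (U-turn (180°)) -> West
  R (right (90° clockwise)) -> North
  L (left (90° counter-clockwise)) -> West
  U (U-turn (180°)) -> East
Final: East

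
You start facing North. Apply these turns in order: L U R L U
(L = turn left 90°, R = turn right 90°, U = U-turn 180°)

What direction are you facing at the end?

Answer: Final heading: West

Derivation:
Start: North
  L (left (90° counter-clockwise)) -> West
  U (U-turn (180°)) -> East
  R (right (90° clockwise)) -> South
  L (left (90° counter-clockwise)) -> East
  U (U-turn (180°)) -> West
Final: West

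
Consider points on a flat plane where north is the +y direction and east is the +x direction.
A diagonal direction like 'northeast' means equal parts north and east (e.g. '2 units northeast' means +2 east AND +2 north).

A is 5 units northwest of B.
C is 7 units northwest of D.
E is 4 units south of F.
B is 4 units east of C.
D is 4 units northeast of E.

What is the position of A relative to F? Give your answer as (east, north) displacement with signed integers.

Place F at the origin (east=0, north=0).
  E is 4 units south of F: delta (east=+0, north=-4); E at (east=0, north=-4).
  D is 4 units northeast of E: delta (east=+4, north=+4); D at (east=4, north=0).
  C is 7 units northwest of D: delta (east=-7, north=+7); C at (east=-3, north=7).
  B is 4 units east of C: delta (east=+4, north=+0); B at (east=1, north=7).
  A is 5 units northwest of B: delta (east=-5, north=+5); A at (east=-4, north=12).
Therefore A relative to F: (east=-4, north=12).

Answer: A is at (east=-4, north=12) relative to F.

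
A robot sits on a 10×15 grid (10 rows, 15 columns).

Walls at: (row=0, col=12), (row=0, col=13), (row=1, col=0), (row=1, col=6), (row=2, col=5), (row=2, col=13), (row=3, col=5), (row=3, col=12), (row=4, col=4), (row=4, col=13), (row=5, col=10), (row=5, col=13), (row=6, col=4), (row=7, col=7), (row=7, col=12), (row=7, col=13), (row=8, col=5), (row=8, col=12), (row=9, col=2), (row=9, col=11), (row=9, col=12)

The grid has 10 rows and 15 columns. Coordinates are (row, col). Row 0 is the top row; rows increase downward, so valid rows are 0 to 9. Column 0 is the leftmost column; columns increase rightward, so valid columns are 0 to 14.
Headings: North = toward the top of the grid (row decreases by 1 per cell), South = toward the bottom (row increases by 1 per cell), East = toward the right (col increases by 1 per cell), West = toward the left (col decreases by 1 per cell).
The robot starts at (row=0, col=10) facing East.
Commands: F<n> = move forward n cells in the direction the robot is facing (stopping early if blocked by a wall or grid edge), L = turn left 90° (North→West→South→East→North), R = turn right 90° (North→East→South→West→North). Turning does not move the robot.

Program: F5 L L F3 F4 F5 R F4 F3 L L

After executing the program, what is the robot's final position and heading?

Start: (row=0, col=10), facing East
  F5: move forward 1/5 (blocked), now at (row=0, col=11)
  L: turn left, now facing North
  L: turn left, now facing West
  F3: move forward 3, now at (row=0, col=8)
  F4: move forward 4, now at (row=0, col=4)
  F5: move forward 4/5 (blocked), now at (row=0, col=0)
  R: turn right, now facing North
  F4: move forward 0/4 (blocked), now at (row=0, col=0)
  F3: move forward 0/3 (blocked), now at (row=0, col=0)
  L: turn left, now facing West
  L: turn left, now facing South
Final: (row=0, col=0), facing South

Answer: Final position: (row=0, col=0), facing South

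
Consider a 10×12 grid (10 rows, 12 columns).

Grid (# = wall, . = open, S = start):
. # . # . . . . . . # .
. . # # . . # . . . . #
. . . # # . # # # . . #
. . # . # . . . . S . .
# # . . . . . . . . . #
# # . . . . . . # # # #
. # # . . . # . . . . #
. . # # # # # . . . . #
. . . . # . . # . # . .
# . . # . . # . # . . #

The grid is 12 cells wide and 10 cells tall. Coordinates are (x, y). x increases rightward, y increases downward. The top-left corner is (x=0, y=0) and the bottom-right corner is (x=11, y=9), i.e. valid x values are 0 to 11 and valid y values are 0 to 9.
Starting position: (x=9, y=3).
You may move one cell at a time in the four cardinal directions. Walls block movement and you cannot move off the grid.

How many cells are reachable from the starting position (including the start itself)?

BFS flood-fill from (x=9, y=3):
  Distance 0: (x=9, y=3)
  Distance 1: (x=9, y=2), (x=8, y=3), (x=10, y=3), (x=9, y=4)
  Distance 2: (x=9, y=1), (x=10, y=2), (x=7, y=3), (x=11, y=3), (x=8, y=4), (x=10, y=4)
  Distance 3: (x=9, y=0), (x=8, y=1), (x=10, y=1), (x=6, y=3), (x=7, y=4)
  Distance 4: (x=8, y=0), (x=7, y=1), (x=5, y=3), (x=6, y=4), (x=7, y=5)
  Distance 5: (x=7, y=0), (x=5, y=2), (x=5, y=4), (x=6, y=5), (x=7, y=6)
  Distance 6: (x=6, y=0), (x=5, y=1), (x=4, y=4), (x=5, y=5), (x=8, y=6), (x=7, y=7)
  Distance 7: (x=5, y=0), (x=4, y=1), (x=3, y=4), (x=4, y=5), (x=5, y=6), (x=9, y=6), (x=8, y=7)
  Distance 8: (x=4, y=0), (x=3, y=3), (x=2, y=4), (x=3, y=5), (x=4, y=6), (x=10, y=6), (x=9, y=7), (x=8, y=8)
  Distance 9: (x=2, y=5), (x=3, y=6), (x=10, y=7)
  Distance 10: (x=10, y=8)
  Distance 11: (x=11, y=8), (x=10, y=9)
  Distance 12: (x=9, y=9)
Total reachable: 54 (grid has 78 open cells total)

Answer: Reachable cells: 54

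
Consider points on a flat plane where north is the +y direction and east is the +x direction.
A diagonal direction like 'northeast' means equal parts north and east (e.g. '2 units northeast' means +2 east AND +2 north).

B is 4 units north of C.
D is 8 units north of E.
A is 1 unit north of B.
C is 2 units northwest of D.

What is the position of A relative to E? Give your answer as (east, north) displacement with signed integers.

Answer: A is at (east=-2, north=15) relative to E.

Derivation:
Place E at the origin (east=0, north=0).
  D is 8 units north of E: delta (east=+0, north=+8); D at (east=0, north=8).
  C is 2 units northwest of D: delta (east=-2, north=+2); C at (east=-2, north=10).
  B is 4 units north of C: delta (east=+0, north=+4); B at (east=-2, north=14).
  A is 1 unit north of B: delta (east=+0, north=+1); A at (east=-2, north=15).
Therefore A relative to E: (east=-2, north=15).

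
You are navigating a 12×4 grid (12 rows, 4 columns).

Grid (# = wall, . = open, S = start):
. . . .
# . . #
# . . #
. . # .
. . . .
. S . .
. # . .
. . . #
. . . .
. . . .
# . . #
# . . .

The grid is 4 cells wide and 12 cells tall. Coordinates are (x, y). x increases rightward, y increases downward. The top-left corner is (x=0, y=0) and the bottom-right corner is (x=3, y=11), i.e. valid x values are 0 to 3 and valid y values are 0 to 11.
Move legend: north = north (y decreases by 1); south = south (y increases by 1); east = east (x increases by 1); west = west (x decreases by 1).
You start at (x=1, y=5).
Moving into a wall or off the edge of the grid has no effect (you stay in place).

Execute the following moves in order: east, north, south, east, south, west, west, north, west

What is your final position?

Start: (x=1, y=5)
  east (east): (x=1, y=5) -> (x=2, y=5)
  north (north): (x=2, y=5) -> (x=2, y=4)
  south (south): (x=2, y=4) -> (x=2, y=5)
  east (east): (x=2, y=5) -> (x=3, y=5)
  south (south): (x=3, y=5) -> (x=3, y=6)
  west (west): (x=3, y=6) -> (x=2, y=6)
  west (west): blocked, stay at (x=2, y=6)
  north (north): (x=2, y=6) -> (x=2, y=5)
  west (west): (x=2, y=5) -> (x=1, y=5)
Final: (x=1, y=5)

Answer: Final position: (x=1, y=5)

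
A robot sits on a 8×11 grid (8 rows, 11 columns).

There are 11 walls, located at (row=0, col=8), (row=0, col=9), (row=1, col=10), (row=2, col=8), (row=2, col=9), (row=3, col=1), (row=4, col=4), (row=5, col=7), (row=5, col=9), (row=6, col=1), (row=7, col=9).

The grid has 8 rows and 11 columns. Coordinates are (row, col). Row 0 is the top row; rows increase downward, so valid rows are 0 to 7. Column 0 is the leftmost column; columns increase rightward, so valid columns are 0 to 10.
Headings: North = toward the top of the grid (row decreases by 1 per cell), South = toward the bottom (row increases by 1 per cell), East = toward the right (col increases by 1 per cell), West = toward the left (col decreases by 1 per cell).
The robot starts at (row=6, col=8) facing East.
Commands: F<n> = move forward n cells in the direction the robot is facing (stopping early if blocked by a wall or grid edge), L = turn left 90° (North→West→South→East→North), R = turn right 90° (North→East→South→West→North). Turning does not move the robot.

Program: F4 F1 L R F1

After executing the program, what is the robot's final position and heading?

Answer: Final position: (row=6, col=10), facing East

Derivation:
Start: (row=6, col=8), facing East
  F4: move forward 2/4 (blocked), now at (row=6, col=10)
  F1: move forward 0/1 (blocked), now at (row=6, col=10)
  L: turn left, now facing North
  R: turn right, now facing East
  F1: move forward 0/1 (blocked), now at (row=6, col=10)
Final: (row=6, col=10), facing East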